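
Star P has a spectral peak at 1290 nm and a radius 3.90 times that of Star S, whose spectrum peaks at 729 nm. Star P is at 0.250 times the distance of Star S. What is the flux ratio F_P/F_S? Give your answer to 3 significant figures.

24.8

Wien's law: T_P/T_S = λ_S/λ_P = 729/1290 = 0.5651.
L_P/L_S = (R_P/R_S)²(T_P/T_S)⁴ = (3.90)²(0.5651)⁴ = 1.551.
F_P/F_S = (L_P/L_S)/(d_P/d_S)² = 1.551/(0.250)² = 24.82.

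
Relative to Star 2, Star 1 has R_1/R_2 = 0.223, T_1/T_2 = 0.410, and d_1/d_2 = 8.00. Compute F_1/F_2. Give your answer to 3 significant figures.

2.20×10^-5

L_1/L_2 = (R_1/R_2)²(T_1/T_2)⁴ = (0.223)² × (0.410)⁴ = 0.001405.
F_1/F_2 = (L_1/L_2)/(d_1/d_2)² = 0.001405 / (8.00)² = 2.196×10^-5.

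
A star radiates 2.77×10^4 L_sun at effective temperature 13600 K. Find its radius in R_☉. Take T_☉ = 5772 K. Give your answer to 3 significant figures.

30.0 R_☉

R/R_☉ = √(L/L_☉) / (T/T_☉)² = √(2.77×10^4) / (2.356)²
       = 166.4 / 5.552 = 29.98.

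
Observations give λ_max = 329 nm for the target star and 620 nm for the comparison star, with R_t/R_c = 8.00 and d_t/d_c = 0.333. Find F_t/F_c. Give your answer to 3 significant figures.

Wien's law: T_t/T_c = λ_c/λ_t = 620/329 = 1.884.
L_t/L_c = (R_t/R_c)²(T_t/T_c)⁴ = (8.00)²(1.884)⁴ = 807.2.
F_t/F_c = (L_t/L_c)/(d_t/d_c)² = 807.2/(0.333)² = 7279.

7.28×10^3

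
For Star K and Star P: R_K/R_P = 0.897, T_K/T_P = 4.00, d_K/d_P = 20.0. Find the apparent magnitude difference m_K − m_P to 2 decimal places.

L_K/L_P = (0.897)²(4.00)⁴ = 206.0.
F_K/F_P = (L_K/L_P)/(d_K/d_P)² = 206.0/400.0 = 0.5149.
m_K − m_P = −2.5 log₁₀(0.5149) = 0.72.

0.72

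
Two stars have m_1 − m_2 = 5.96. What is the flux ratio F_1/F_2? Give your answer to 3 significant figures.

F_1/F_2 = 10^(−(m_1 − m_2)/2.5) = 10^(-5.96/2.5) = 10^-2.384 = 0.004130.

0.00413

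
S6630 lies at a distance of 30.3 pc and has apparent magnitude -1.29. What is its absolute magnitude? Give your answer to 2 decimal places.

M = m − 5 log₁₀(d/10 pc) = -1.29 − 5 log₁₀(30.3/10)
  = -1.29 − 5 × 0.481 = -1.29 − 2.41 = -3.70.

-3.70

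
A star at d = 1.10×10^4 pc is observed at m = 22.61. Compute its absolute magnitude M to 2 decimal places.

7.40

M = m − 5 log₁₀(d/10 pc) = 22.61 − 5 log₁₀(1.10×10^4/10)
  = 22.61 − 5 × 3.041 = 22.61 − 15.21 = 7.40.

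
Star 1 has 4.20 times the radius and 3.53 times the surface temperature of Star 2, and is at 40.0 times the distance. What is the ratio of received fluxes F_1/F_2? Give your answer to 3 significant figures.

L_1/L_2 = (R_1/R_2)²(T_1/T_2)⁴ = (4.20)² × (3.53)⁴ = 2739.
F_1/F_2 = (L_1/L_2)/(d_1/d_2)² = 2739 / (40.0)² = 1.712.

1.71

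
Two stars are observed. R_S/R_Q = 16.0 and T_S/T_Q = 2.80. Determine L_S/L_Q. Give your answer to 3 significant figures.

From the Stefan–Boltzmann law, L ∝ R²T⁴, so
L_S/L_Q = (R_S/R_Q)² (T_S/T_Q)⁴ = (16.0)² × (2.80)⁴ = 256.0 × 61.47 = 1.574×10^4.

1.57×10^4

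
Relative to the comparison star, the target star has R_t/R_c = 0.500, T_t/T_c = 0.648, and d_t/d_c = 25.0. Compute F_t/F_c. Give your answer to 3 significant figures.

7.05×10^-5

L_t/L_c = (R_t/R_c)²(T_t/T_c)⁴ = (0.500)² × (0.648)⁴ = 0.04408.
F_t/F_c = (L_t/L_c)/(d_t/d_c)² = 0.04408 / (25.0)² = 7.053×10^-5.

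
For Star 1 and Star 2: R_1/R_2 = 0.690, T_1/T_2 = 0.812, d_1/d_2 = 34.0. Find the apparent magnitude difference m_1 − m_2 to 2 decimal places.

9.37

L_1/L_2 = (0.690)²(0.812)⁴ = 0.2070.
F_1/F_2 = (L_1/L_2)/(d_1/d_2)² = 0.2070/1156 = 1.790×10^-4.
m_1 − m_2 = −2.5 log₁₀(1.790×10^-4) = 9.37.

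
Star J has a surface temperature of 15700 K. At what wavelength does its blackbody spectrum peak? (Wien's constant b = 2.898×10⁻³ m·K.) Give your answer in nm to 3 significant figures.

λ_max = b/T = 2.898×10⁻³ / 15700 = 1.85×10^-7 m = 184.6 nm.

185 nm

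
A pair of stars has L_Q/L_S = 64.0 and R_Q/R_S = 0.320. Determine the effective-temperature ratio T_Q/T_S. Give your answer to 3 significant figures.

L ∝ R²T⁴ gives T ∝ (L/R²)^(1/4), so
T_Q/T_S = (64.0 / 0.320²)^(1/4) = (625.0)^(1/4) = 5.000.

5.00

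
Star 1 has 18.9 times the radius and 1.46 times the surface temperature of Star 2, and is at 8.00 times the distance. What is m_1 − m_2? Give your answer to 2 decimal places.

L_1/L_2 = (18.9)²(1.46)⁴ = 1623.
F_1/F_2 = (L_1/L_2)/(d_1/d_2)² = 1623/64.00 = 25.36.
m_1 − m_2 = −2.5 log₁₀(25.36) = -3.51.

-3.51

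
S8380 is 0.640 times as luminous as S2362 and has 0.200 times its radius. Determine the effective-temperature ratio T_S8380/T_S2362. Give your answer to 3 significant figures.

L ∝ R²T⁴ gives T ∝ (L/R²)^(1/4), so
T_S8380/T_S2362 = (0.640 / 0.200²)^(1/4) = (16.00)^(1/4) = 2.000.

2.00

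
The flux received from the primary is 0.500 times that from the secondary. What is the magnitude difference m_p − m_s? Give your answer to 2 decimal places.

0.75

m_p − m_s = −2.5 log₁₀(F_p/F_s) = −2.5 log₁₀(0.500) = −2.5 × (-0.301) = 0.753.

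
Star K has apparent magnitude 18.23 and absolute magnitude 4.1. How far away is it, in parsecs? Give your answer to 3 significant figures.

m − M = 5 log₁₀(d/10 pc)
18.23 − (4.1) = 14.13 = 5 log₁₀(d/10)
d = 10 × 10^(14.13/5) = 10 × 10^2.826 = 6699 pc.

6.70×10^3 pc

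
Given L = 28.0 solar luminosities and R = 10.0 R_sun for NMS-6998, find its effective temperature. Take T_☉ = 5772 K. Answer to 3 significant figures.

T/T_☉ = (L/L_☉)^(1/4) / (R/R_☉)^(1/2)
T = 5772 × (28.0)^(1/4) / √(10.0) = 5772 × 2.300 / 3.162 = 4199 K.

4.20×10^3 K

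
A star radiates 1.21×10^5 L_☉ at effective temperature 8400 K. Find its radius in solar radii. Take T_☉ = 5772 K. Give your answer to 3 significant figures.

R/R_☉ = √(L/L_☉) / (T/T_☉)² = √(1.21×10^5) / (1.455)²
       = 347.9 / 2.118 = 164.2.

164 solar radii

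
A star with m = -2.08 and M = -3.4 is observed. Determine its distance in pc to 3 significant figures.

18.4 pc

m − M = 5 log₁₀(d/10 pc)
-2.08 − (-3.4) = 1.32 = 5 log₁₀(d/10)
d = 10 × 10^(1.32/5) = 10 × 10^0.264 = 18.37 pc.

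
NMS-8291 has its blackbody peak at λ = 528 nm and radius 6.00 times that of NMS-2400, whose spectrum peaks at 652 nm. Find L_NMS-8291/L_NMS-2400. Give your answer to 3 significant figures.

Wien's law gives T ∝ 1/λ_max, so T_NMS-8291/T_NMS-2400 = λ_NMS-2400/λ_NMS-8291 = 652/528 = 1.235.
Then L ∝ R²T⁴ gives L_NMS-8291/L_NMS-2400 = (6.00)² × (1.235)⁴ = 36.00 × 2.325 = 83.71.

83.7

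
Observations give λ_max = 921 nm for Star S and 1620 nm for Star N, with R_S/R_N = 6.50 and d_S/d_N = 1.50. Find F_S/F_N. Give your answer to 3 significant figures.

180

Wien's law: T_S/T_N = λ_N/λ_S = 1620/921 = 1.759.
L_S/L_N = (R_S/R_N)²(T_S/T_N)⁴ = (6.50)²(1.759)⁴ = 404.4.
F_S/F_N = (L_S/L_N)/(d_S/d_N)² = 404.4/(1.50)² = 179.7.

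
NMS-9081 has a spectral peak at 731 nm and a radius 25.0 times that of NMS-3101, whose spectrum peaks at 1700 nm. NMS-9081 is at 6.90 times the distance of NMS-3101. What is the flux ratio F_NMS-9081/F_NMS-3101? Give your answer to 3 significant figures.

384

Wien's law: T_NMS-9081/T_NMS-3101 = λ_NMS-3101/λ_NMS-9081 = 1700/731 = 2.326.
L_NMS-9081/L_NMS-3101 = (R_NMS-9081/R_NMS-3101)²(T_NMS-9081/T_NMS-3101)⁴ = (25.0)²(2.326)⁴ = 1.828×10^4.
F_NMS-9081/F_NMS-3101 = (L_NMS-9081/L_NMS-3101)/(d_NMS-9081/d_NMS-3101)² = 1.828×10^4/(6.90)² = 384.0.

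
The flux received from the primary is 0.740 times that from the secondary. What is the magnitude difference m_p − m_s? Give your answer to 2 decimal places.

0.33

m_p − m_s = −2.5 log₁₀(F_p/F_s) = −2.5 log₁₀(0.740) = −2.5 × (-0.131) = 0.327.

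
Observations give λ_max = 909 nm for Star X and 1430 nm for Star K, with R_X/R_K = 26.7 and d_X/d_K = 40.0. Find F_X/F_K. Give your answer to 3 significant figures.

2.73

Wien's law: T_X/T_K = λ_K/λ_X = 1430/909 = 1.573.
L_X/L_K = (R_X/R_K)²(T_X/T_K)⁴ = (26.7)²(1.573)⁴ = 4366.
F_X/F_K = (L_X/L_K)/(d_X/d_K)² = 4366/(40.0)² = 2.729.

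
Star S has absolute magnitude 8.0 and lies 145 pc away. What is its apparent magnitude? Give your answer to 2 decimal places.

m = M + 5 log₁₀(d/10 pc) = 8.0 + 5 log₁₀(145/10)
  = 8.0 + 5 × 1.161 = 8.0 + 5.81 = 13.81.

13.81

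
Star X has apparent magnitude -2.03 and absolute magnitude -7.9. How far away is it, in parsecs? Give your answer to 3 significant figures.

149 pc

m − M = 5 log₁₀(d/10 pc)
-2.03 − (-7.9) = 5.87 = 5 log₁₀(d/10)
d = 10 × 10^(5.87/5) = 10 × 10^1.174 = 149.3 pc.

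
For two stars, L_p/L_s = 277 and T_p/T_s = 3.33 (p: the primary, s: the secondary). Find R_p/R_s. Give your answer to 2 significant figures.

1.5

L ∝ R²T⁴ gives R ∝ √L / T², so
R_p/R_s = √(277) / (3.33)² = 16.64 / 11.09 = 1.501.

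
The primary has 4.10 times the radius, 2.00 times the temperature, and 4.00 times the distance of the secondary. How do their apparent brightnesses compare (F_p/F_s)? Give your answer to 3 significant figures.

16.8

L_p/L_s = (R_p/R_s)²(T_p/T_s)⁴ = (4.10)² × (2.00)⁴ = 269.0.
F_p/F_s = (L_p/L_s)/(d_p/d_s)² = 269.0 / (4.00)² = 16.81.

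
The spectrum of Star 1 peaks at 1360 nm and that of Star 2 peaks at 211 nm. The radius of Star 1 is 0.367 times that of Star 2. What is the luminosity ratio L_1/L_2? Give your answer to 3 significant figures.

7.80×10^-5

Wien's law gives T ∝ 1/λ_max, so T_1/T_2 = λ_2/λ_1 = 211/1360 = 0.1551.
Then L ∝ R²T⁴ gives L_1/L_2 = (0.367)² × (0.1551)⁴ = 0.1347 × 5.794×10^-4 = 7.804×10^-5.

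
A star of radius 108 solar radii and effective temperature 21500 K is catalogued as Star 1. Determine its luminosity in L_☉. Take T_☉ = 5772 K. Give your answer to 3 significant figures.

L/L_☉ = (R/R_☉)² (T/T_☉)⁴ = (108)² × (21500/5772)⁴
       = 1.166×10^4 × (3.725)⁴ = 1.166×10^4 × 192.5 = 2.245×10^6.

2.25×10^6 L_☉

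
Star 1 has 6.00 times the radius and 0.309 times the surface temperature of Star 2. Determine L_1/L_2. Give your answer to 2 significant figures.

0.33

From the Stefan–Boltzmann law, L ∝ R²T⁴, so
L_1/L_2 = (R_1/R_2)² (T_1/T_2)⁴ = (6.00)² × (0.309)⁴ = 36.00 × 0.009117 = 0.3282.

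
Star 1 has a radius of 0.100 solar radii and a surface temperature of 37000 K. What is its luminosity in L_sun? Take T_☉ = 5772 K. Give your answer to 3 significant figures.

L/L_☉ = (R/R_☉)² (T/T_☉)⁴ = (0.100)² × (37000/5772)⁴
       = 0.01000 × (6.410)⁴ = 0.01000 × 1689 = 16.89.

16.9 L_sun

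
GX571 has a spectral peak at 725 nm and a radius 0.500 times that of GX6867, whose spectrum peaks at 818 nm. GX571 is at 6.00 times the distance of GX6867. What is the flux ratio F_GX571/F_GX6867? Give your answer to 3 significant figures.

0.0113

Wien's law: T_GX571/T_GX6867 = λ_GX6867/λ_GX571 = 818/725 = 1.128.
L_GX571/L_GX6867 = (R_GX571/R_GX6867)²(T_GX571/T_GX6867)⁴ = (0.500)²(1.128)⁴ = 0.4051.
F_GX571/F_GX6867 = (L_GX571/L_GX6867)/(d_GX571/d_GX6867)² = 0.4051/(6.00)² = 0.01125.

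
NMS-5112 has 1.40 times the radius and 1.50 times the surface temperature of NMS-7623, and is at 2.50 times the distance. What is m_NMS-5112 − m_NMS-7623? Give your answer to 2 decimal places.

L_NMS-5112/L_NMS-7623 = (1.40)²(1.50)⁴ = 9.922.
F_NMS-5112/F_NMS-7623 = (L_NMS-5112/L_NMS-7623)/(d_NMS-5112/d_NMS-7623)² = 9.922/6.250 = 1.588.
m_NMS-5112 − m_NMS-7623 = −2.5 log₁₀(1.588) = -0.50.

-0.50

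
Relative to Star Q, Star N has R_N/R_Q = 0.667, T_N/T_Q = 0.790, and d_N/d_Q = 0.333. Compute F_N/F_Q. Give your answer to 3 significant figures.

1.56

L_N/L_Q = (R_N/R_Q)²(T_N/T_Q)⁴ = (0.667)² × (0.790)⁴ = 0.1733.
F_N/F_Q = (L_N/L_Q)/(d_N/d_Q)² = 0.1733 / (0.333)² = 1.563.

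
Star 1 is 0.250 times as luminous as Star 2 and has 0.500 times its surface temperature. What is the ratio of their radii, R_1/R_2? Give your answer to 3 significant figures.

L ∝ R²T⁴ gives R ∝ √L / T², so
R_1/R_2 = √(0.250) / (0.500)² = 0.5000 / 0.2500 = 2.000.

2.00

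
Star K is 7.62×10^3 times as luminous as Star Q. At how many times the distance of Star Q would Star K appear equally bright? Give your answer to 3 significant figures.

87.3

Equal flux requires L_K/d_K² = L_Q/d_Q², so d_K/d_Q = √(L_K/L_Q)
= √(7.62×10^3) = 87.29.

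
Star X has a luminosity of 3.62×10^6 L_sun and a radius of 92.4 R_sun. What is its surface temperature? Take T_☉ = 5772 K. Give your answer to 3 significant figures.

2.62×10^4 K

T/T_☉ = (L/L_☉)^(1/4) / (R/R_☉)^(1/2)
T = 5772 × (3.62×10^6)^(1/4) / √(92.4) = 5772 × 43.62 / 9.612 = 2.619×10^4 K.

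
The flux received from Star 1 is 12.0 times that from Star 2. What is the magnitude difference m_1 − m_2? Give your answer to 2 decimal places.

-2.70

m_1 − m_2 = −2.5 log₁₀(F_1/F_2) = −2.5 log₁₀(12.0) = −2.5 × (1.079) = -2.698.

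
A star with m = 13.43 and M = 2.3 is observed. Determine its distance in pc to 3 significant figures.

m − M = 5 log₁₀(d/10 pc)
13.43 − (2.3) = 11.13 = 5 log₁₀(d/10)
d = 10 × 10^(11.13/5) = 10 × 10^2.226 = 1683 pc.

1.68×10^3 pc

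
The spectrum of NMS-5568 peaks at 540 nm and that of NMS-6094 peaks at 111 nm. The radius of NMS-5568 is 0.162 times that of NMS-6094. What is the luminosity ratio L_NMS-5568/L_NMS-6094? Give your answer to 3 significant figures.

Wien's law gives T ∝ 1/λ_max, so T_NMS-5568/T_NMS-6094 = λ_NMS-6094/λ_NMS-5568 = 111/540 = 0.2056.
Then L ∝ R²T⁴ gives L_NMS-5568/L_NMS-6094 = (0.162)² × (0.2056)⁴ = 0.02624 × 0.001785 = 4.685×10^-5.

4.69×10^-5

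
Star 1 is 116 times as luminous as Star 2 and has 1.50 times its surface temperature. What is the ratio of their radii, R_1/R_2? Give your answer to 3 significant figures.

4.79

L ∝ R²T⁴ gives R ∝ √L / T², so
R_1/R_2 = √(116) / (1.50)² = 10.77 / 2.250 = 4.787.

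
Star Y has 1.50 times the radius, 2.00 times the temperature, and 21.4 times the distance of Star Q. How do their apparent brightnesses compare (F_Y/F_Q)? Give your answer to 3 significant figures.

0.0786

L_Y/L_Q = (R_Y/R_Q)²(T_Y/T_Q)⁴ = (1.50)² × (2.00)⁴ = 36.00.
F_Y/F_Q = (L_Y/L_Q)/(d_Y/d_Q)² = 36.00 / (21.4)² = 0.07861.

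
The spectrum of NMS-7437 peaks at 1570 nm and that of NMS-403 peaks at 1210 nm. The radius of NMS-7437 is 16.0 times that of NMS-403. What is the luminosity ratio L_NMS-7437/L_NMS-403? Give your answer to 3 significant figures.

Wien's law gives T ∝ 1/λ_max, so T_NMS-7437/T_NMS-403 = λ_NMS-403/λ_NMS-7437 = 1210/1570 = 0.7707.
Then L ∝ R²T⁴ gives L_NMS-7437/L_NMS-403 = (16.0)² × (0.7707)⁴ = 256.0 × 0.3528 = 90.32.

90.3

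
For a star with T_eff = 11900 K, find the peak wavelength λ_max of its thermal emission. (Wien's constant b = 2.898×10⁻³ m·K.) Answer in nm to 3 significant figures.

244 nm

λ_max = b/T = 2.898×10⁻³ / 11900 = 2.44×10^-7 m = 243.5 nm.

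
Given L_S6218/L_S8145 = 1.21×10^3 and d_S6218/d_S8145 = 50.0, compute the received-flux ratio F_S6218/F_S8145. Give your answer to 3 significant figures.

F = L/(4πd²), so F_S6218/F_S8145 = (L_S6218/L_S8145) / (d_S6218/d_S8145)²
= 1.21×10^3 / (50.0)² = 1.21×10^3 / 2500 = 0.4840.

0.484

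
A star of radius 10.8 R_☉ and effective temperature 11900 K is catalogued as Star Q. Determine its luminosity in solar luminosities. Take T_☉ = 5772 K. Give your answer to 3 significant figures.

L/L_☉ = (R/R_☉)² (T/T_☉)⁴ = (10.8)² × (11900/5772)⁴
       = 116.6 × (2.062)⁴ = 116.6 × 18.07 = 2107.

2.11×10^3 solar luminosities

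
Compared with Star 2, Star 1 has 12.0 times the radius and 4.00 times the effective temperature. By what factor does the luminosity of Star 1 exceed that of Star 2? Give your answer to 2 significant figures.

From the Stefan–Boltzmann law, L ∝ R²T⁴, so
L_1/L_2 = (R_1/R_2)² (T_1/T_2)⁴ = (12.0)² × (4.00)⁴ = 144.0 × 256.0 = 3.686×10^4.

3.7×10^4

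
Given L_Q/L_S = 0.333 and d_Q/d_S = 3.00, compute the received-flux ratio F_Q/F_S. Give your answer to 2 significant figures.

F = L/(4πd²), so F_Q/F_S = (L_Q/L_S) / (d_Q/d_S)²
= 0.333 / (3.00)² = 0.333 / 9.000 = 0.03700.

0.037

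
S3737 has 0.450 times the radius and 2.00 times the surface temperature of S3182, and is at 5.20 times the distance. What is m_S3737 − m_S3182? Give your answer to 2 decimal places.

L_S3737/L_S3182 = (0.450)²(2.00)⁴ = 3.240.
F_S3737/F_S3182 = (L_S3737/L_S3182)/(d_S3737/d_S3182)² = 3.240/27.04 = 0.1198.
m_S3737 − m_S3182 = −2.5 log₁₀(0.1198) = 2.30.

2.30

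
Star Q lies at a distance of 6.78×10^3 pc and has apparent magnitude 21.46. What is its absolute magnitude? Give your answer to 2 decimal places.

M = m − 5 log₁₀(d/10 pc) = 21.46 − 5 log₁₀(6.78×10^3/10)
  = 21.46 − 5 × 2.831 = 21.46 − 14.16 = 7.30.

7.30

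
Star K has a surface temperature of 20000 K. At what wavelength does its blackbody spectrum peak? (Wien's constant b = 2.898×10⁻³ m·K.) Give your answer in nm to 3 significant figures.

λ_max = b/T = 2.898×10⁻³ / 20000 = 1.45×10^-7 m = 144.9 nm.

145 nm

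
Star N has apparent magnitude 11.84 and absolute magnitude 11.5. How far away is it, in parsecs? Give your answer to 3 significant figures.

m − M = 5 log₁₀(d/10 pc)
11.84 − (11.5) = 0.34 = 5 log₁₀(d/10)
d = 10 × 10^(0.34/5) = 10 × 10^0.068 = 11.69 pc.

11.7 pc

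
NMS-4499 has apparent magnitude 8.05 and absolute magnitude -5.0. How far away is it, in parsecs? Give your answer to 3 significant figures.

m − M = 5 log₁₀(d/10 pc)
8.05 − (-5.0) = 13.05 = 5 log₁₀(d/10)
d = 10 × 10^(13.05/5) = 10 × 10^2.610 = 4074 pc.

4.07×10^3 pc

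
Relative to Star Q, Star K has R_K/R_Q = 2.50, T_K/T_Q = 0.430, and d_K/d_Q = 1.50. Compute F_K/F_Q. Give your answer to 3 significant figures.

L_K/L_Q = (R_K/R_Q)²(T_K/T_Q)⁴ = (2.50)² × (0.430)⁴ = 0.2137.
F_K/F_Q = (L_K/L_Q)/(d_K/d_Q)² = 0.2137 / (1.50)² = 0.09497.

0.0950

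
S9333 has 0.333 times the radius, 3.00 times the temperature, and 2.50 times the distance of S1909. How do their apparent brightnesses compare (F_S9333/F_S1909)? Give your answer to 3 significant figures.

1.44

L_S9333/L_S1909 = (R_S9333/R_S1909)²(T_S9333/T_S1909)⁴ = (0.333)² × (3.00)⁴ = 8.982.
F_S9333/F_S1909 = (L_S9333/L_S1909)/(d_S9333/d_S1909)² = 8.982 / (2.50)² = 1.437.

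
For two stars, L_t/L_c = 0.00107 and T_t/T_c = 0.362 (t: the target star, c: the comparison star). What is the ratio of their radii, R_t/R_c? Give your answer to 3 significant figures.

0.250

L ∝ R²T⁴ gives R ∝ √L / T², so
R_t/R_c = √(0.00107) / (0.362)² = 0.03271 / 0.1310 = 0.2496.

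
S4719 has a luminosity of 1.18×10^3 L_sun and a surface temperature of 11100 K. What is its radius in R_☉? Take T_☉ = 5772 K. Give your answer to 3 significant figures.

R/R_☉ = √(L/L_☉) / (T/T_☉)² = √(1.18×10^3) / (1.923)²
       = 34.35 / 3.698 = 9.289.

9.29 R_☉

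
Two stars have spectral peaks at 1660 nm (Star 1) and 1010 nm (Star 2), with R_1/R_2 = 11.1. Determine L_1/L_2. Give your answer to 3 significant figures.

Wien's law gives T ∝ 1/λ_max, so T_1/T_2 = λ_2/λ_1 = 1010/1660 = 0.6084.
Then L ∝ R²T⁴ gives L_1/L_2 = (11.1)² × (0.6084)⁴ = 123.2 × 0.1370 = 16.88.

16.9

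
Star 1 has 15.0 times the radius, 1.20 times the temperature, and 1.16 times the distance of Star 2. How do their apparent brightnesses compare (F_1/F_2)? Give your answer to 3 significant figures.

347

L_1/L_2 = (R_1/R_2)²(T_1/T_2)⁴ = (15.0)² × (1.20)⁴ = 466.6.
F_1/F_2 = (L_1/L_2)/(d_1/d_2)² = 466.6 / (1.16)² = 346.7.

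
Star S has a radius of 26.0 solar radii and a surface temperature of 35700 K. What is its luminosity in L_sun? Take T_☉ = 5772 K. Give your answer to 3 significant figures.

9.89×10^5 L_sun

L/L_☉ = (R/R_☉)² (T/T_☉)⁴ = (26.0)² × (35700/5772)⁴
       = 676.0 × (6.185)⁴ = 676.0 × 1463 = 9.893×10^5.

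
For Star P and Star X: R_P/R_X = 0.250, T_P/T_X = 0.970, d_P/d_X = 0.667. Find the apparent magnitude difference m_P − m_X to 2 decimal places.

2.26

L_P/L_X = (0.250)²(0.970)⁴ = 0.05533.
F_P/F_X = (L_P/L_X)/(d_P/d_X)² = 0.05533/0.4449 = 0.1244.
m_P − m_X = −2.5 log₁₀(0.1244) = 2.26.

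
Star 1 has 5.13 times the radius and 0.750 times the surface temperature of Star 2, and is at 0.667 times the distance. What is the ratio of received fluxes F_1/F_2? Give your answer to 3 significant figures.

L_1/L_2 = (R_1/R_2)²(T_1/T_2)⁴ = (5.13)² × (0.750)⁴ = 8.327.
F_1/F_2 = (L_1/L_2)/(d_1/d_2)² = 8.327 / (0.667)² = 18.72.

18.7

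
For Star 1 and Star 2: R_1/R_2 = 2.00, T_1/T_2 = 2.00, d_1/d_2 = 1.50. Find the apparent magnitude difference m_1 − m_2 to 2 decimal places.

L_1/L_2 = (2.00)²(2.00)⁴ = 64.00.
F_1/F_2 = (L_1/L_2)/(d_1/d_2)² = 64.00/2.250 = 28.44.
m_1 − m_2 = −2.5 log₁₀(28.44) = -3.63.

-3.63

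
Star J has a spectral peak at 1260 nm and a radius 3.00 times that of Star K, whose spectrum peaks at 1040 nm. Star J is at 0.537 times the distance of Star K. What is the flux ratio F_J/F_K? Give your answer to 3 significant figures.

Wien's law: T_J/T_K = λ_K/λ_J = 1040/1260 = 0.8254.
L_J/L_K = (R_J/R_K)²(T_J/T_K)⁴ = (3.00)²(0.8254)⁴ = 4.177.
F_J/F_K = (L_J/L_K)/(d_J/d_K)² = 4.177/(0.537)² = 14.49.

14.5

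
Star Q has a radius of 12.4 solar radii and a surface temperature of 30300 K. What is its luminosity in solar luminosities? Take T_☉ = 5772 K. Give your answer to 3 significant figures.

L/L_☉ = (R/R_☉)² (T/T_☉)⁴ = (12.4)² × (30300/5772)⁴
       = 153.8 × (5.249)⁴ = 153.8 × 759.4 = 1.168×10^5.

1.17×10^5 solar luminosities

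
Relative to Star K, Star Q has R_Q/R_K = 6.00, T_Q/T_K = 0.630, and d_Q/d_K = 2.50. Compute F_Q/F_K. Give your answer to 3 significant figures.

0.907

L_Q/L_K = (R_Q/R_K)²(T_Q/T_K)⁴ = (6.00)² × (0.630)⁴ = 5.671.
F_Q/F_K = (L_Q/L_K)/(d_Q/d_K)² = 5.671 / (2.50)² = 0.9074.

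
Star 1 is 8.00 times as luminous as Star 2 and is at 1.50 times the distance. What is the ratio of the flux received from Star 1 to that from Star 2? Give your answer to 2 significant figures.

3.6

F = L/(4πd²), so F_1/F_2 = (L_1/L_2) / (d_1/d_2)²
= 8.00 / (1.50)² = 8.00 / 2.250 = 3.556.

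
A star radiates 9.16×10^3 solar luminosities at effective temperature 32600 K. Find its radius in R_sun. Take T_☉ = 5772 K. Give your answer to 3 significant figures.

R/R_☉ = √(L/L_☉) / (T/T_☉)² = √(9.16×10^3) / (5.648)²
       = 95.71 / 31.90 = 3.000.

3.00 R_sun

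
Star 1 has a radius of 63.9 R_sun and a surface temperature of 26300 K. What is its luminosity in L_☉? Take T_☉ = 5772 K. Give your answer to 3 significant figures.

L/L_☉ = (R/R_☉)² (T/T_☉)⁴ = (63.9)² × (26300/5772)⁴
       = 4083 × (4.556)⁴ = 4083 × 431.0 = 1.760×10^6.

1.76×10^6 L_☉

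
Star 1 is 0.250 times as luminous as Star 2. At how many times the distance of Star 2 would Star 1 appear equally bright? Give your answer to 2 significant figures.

Equal flux requires L_1/d_1² = L_2/d_2², so d_1/d_2 = √(L_1/L_2)
= √(0.250) = 0.5000.

0.50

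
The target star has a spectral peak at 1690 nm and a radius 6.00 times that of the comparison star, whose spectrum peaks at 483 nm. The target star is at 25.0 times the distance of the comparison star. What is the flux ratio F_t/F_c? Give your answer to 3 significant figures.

3.84×10^-4

Wien's law: T_t/T_c = λ_c/λ_t = 483/1690 = 0.2858.
L_t/L_c = (R_t/R_c)²(T_t/T_c)⁴ = (6.00)²(0.2858)⁴ = 0.2402.
F_t/F_c = (L_t/L_c)/(d_t/d_c)² = 0.2402/(25.0)² = 3.843×10^-4.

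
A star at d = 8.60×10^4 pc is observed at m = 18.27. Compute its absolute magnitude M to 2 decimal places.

M = m − 5 log₁₀(d/10 pc) = 18.27 − 5 log₁₀(8.60×10^4/10)
  = 18.27 − 5 × 3.934 = 18.27 − 19.67 = -1.40.

-1.40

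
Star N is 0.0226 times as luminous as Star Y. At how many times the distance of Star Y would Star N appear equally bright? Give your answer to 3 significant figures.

0.150

Equal flux requires L_N/d_N² = L_Y/d_Y², so d_N/d_Y = √(L_N/L_Y)
= √(0.0226) = 0.1503.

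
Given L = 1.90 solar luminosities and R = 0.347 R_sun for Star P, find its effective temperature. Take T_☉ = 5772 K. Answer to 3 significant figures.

1.15×10^4 K

T/T_☉ = (L/L_☉)^(1/4) / (R/R_☉)^(1/2)
T = 5772 × (1.90)^(1/4) / √(0.347) = 5772 × 1.174 / 0.5891 = 1.150×10^4 K.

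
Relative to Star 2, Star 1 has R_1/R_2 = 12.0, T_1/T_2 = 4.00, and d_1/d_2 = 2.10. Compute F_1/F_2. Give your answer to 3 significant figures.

L_1/L_2 = (R_1/R_2)²(T_1/T_2)⁴ = (12.0)² × (4.00)⁴ = 3.686×10^4.
F_1/F_2 = (L_1/L_2)/(d_1/d_2)² = 3.686×10^4 / (2.10)² = 8359.

8.36×10^3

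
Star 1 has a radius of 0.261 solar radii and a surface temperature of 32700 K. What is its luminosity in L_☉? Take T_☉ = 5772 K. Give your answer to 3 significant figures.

70.2 L_☉

L/L_☉ = (R/R_☉)² (T/T_☉)⁴ = (0.261)² × (32700/5772)⁴
       = 0.06812 × (5.665)⁴ = 0.06812 × 1030 = 70.17.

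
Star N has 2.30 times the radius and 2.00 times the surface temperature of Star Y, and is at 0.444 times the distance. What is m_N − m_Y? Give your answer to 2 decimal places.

-6.58

L_N/L_Y = (2.30)²(2.00)⁴ = 84.64.
F_N/F_Y = (L_N/L_Y)/(d_N/d_Y)² = 84.64/0.1971 = 429.3.
m_N − m_Y = −2.5 log₁₀(429.3) = -6.58.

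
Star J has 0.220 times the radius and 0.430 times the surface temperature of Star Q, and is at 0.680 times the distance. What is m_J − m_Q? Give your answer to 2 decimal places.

L_J/L_Q = (0.220)²(0.430)⁴ = 0.001655.
F_J/F_Q = (L_J/L_Q)/(d_J/d_Q)² = 0.001655/0.4624 = 0.003579.
m_J − m_Q = −2.5 log₁₀(0.003579) = 6.12.

6.12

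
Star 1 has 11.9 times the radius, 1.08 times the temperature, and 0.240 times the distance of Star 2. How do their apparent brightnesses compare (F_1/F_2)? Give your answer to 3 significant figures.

3.34×10^3

L_1/L_2 = (R_1/R_2)²(T_1/T_2)⁴ = (11.9)² × (1.08)⁴ = 192.7.
F_1/F_2 = (L_1/L_2)/(d_1/d_2)² = 192.7 / (0.240)² = 3345.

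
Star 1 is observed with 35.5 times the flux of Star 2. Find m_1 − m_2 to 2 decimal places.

m_1 − m_2 = −2.5 log₁₀(F_1/F_2) = −2.5 log₁₀(35.5) = −2.5 × (1.550) = -3.876.

-3.88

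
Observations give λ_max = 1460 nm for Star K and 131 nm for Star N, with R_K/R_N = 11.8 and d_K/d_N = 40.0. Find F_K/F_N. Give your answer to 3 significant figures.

5.64×10^-6

Wien's law: T_K/T_N = λ_N/λ_K = 131/1460 = 0.08973.
L_K/L_N = (R_K/R_N)²(T_K/T_N)⁴ = (11.8)²(0.08973)⁴ = 0.009025.
F_K/F_N = (L_K/L_N)/(d_K/d_N)² = 0.009025/(40.0)² = 5.641×10^-6.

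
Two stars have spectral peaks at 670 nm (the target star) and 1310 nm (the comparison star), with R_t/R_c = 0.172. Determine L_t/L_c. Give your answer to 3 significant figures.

0.432

Wien's law gives T ∝ 1/λ_max, so T_t/T_c = λ_c/λ_t = 1310/670 = 1.955.
Then L ∝ R²T⁴ gives L_t/L_c = (0.172)² × (1.955)⁴ = 0.02958 × 14.61 = 0.4324.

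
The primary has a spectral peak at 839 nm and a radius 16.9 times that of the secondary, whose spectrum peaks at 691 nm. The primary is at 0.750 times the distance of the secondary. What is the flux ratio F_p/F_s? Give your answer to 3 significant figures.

234

Wien's law: T_p/T_s = λ_s/λ_p = 691/839 = 0.8236.
L_p/L_s = (R_p/R_s)²(T_p/T_s)⁴ = (16.9)²(0.8236)⁴ = 131.4.
F_p/F_s = (L_p/L_s)/(d_p/d_s)² = 131.4/(0.750)² = 233.6.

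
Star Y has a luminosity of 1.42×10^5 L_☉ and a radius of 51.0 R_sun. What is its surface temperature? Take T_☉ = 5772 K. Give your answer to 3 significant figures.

1.57×10^4 K

T/T_☉ = (L/L_☉)^(1/4) / (R/R_☉)^(1/2)
T = 5772 × (1.42×10^5)^(1/4) / √(51.0) = 5772 × 19.41 / 7.141 = 1.569×10^4 K.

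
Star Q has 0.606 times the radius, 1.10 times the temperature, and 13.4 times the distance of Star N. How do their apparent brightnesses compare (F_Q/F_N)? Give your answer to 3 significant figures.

0.00299

L_Q/L_N = (R_Q/R_N)²(T_Q/T_N)⁴ = (0.606)² × (1.10)⁴ = 0.5377.
F_Q/F_N = (L_Q/L_N)/(d_Q/d_N)² = 0.5377 / (13.4)² = 0.002994.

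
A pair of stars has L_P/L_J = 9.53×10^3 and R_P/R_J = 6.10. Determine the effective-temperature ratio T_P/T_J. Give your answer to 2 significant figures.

4.0

L ∝ R²T⁴ gives T ∝ (L/R²)^(1/4), so
T_P/T_J = (9.53×10^3 / 6.10²)^(1/4) = (256.1)^(1/4) = 4.000.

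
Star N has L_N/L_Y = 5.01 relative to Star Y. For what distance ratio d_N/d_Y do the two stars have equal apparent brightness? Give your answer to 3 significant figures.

Equal flux requires L_N/d_N² = L_Y/d_Y², so d_N/d_Y = √(L_N/L_Y)
= √(5.01) = 2.238.

2.24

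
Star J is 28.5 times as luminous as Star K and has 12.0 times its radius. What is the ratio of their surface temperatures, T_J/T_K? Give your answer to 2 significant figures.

0.67

L ∝ R²T⁴ gives T ∝ (L/R²)^(1/4), so
T_J/T_K = (28.5 / 12.0²)^(1/4) = (0.1979)^(1/4) = 0.6670.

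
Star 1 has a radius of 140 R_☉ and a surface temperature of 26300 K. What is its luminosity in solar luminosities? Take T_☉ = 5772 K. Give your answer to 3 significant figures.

L/L_☉ = (R/R_☉)² (T/T_☉)⁴ = (140)² × (26300/5772)⁴
       = 1.960×10^4 × (4.556)⁴ = 1.960×10^4 × 431.0 = 8.448×10^6.

8.45×10^6 solar luminosities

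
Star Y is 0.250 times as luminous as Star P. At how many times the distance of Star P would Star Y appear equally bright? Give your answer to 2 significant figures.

0.50

Equal flux requires L_Y/d_Y² = L_P/d_P², so d_Y/d_P = √(L_Y/L_P)
= √(0.250) = 0.5000.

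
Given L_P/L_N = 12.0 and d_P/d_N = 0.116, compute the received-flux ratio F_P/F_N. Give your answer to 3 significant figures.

892

F = L/(4πd²), so F_P/F_N = (L_P/L_N) / (d_P/d_N)²
= 12.0 / (0.116)² = 12.0 / 0.01346 = 891.8.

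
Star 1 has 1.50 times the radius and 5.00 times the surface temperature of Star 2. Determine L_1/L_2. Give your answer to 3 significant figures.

From the Stefan–Boltzmann law, L ∝ R²T⁴, so
L_1/L_2 = (R_1/R_2)² (T_1/T_2)⁴ = (1.50)² × (5.00)⁴ = 2.250 × 625.0 = 1406.

1.41×10^3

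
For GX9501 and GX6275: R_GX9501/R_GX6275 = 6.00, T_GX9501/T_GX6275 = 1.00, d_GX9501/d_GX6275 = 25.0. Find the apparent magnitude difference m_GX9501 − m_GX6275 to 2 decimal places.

3.10

L_GX9501/L_GX6275 = (6.00)²(1.00)⁴ = 36.00.
F_GX9501/F_GX6275 = (L_GX9501/L_GX6275)/(d_GX9501/d_GX6275)² = 36.00/625.0 = 0.05760.
m_GX9501 − m_GX6275 = −2.5 log₁₀(0.05760) = 3.10.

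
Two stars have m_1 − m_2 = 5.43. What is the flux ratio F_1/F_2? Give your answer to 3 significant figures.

F_1/F_2 = 10^(−(m_1 − m_2)/2.5) = 10^(-5.43/2.5) = 10^-2.172 = 0.006730.

0.00673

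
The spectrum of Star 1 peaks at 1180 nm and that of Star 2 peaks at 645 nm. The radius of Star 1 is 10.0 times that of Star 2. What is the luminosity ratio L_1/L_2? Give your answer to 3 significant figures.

Wien's law gives T ∝ 1/λ_max, so T_1/T_2 = λ_2/λ_1 = 645/1180 = 0.5466.
Then L ∝ R²T⁴ gives L_1/L_2 = (10.0)² × (0.5466)⁴ = 100.0 × 0.08927 = 8.927.

8.93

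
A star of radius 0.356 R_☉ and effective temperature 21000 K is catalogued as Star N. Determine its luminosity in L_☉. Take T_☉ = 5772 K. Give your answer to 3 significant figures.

22.2 L_☉

L/L_☉ = (R/R_☉)² (T/T_☉)⁴ = (0.356)² × (21000/5772)⁴
       = 0.1267 × (3.638)⁴ = 0.1267 × 175.2 = 22.21.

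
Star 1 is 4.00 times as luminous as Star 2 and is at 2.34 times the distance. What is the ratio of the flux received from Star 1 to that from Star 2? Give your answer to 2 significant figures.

0.73

F = L/(4πd²), so F_1/F_2 = (L_1/L_2) / (d_1/d_2)²
= 4.00 / (2.34)² = 4.00 / 5.476 = 0.7305.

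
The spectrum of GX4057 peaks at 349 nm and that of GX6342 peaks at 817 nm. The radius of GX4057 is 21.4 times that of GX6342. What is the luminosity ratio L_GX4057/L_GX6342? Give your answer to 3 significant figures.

1.38×10^4

Wien's law gives T ∝ 1/λ_max, so T_GX4057/T_GX6342 = λ_GX6342/λ_GX4057 = 817/349 = 2.341.
Then L ∝ R²T⁴ gives L_GX4057/L_GX6342 = (21.4)² × (2.341)⁴ = 458.0 × 30.03 = 1.375×10^4.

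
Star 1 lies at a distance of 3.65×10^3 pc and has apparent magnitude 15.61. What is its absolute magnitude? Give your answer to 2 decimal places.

2.80

M = m − 5 log₁₀(d/10 pc) = 15.61 − 5 log₁₀(3.65×10^3/10)
  = 15.61 − 5 × 2.562 = 15.61 − 12.81 = 2.80.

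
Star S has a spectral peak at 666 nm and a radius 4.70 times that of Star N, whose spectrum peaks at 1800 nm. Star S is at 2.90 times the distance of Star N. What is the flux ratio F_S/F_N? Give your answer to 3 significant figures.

Wien's law: T_S/T_N = λ_N/λ_S = 1800/666 = 2.703.
L_S/L_N = (R_S/R_N)²(T_S/T_N)⁴ = (4.70)²(2.703)⁴ = 1179.
F_S/F_N = (L_S/L_N)/(d_S/d_N)² = 1179/(2.90)² = 140.1.

140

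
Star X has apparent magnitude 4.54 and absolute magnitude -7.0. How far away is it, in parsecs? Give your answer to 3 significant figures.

m − M = 5 log₁₀(d/10 pc)
4.54 − (-7.0) = 11.54 = 5 log₁₀(d/10)
d = 10 × 10^(11.54/5) = 10 × 10^2.308 = 2032 pc.

2.03×10^3 pc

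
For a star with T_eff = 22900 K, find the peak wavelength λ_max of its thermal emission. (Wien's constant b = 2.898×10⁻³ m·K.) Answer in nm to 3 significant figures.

127 nm

λ_max = b/T = 2.898×10⁻³ / 22900 = 1.27×10^-7 m = 126.6 nm.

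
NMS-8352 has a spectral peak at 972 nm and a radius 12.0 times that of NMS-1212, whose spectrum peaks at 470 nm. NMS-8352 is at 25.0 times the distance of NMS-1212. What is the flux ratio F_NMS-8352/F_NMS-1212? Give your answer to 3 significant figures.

Wien's law: T_NMS-8352/T_NMS-1212 = λ_NMS-1212/λ_NMS-8352 = 470/972 = 0.4835.
L_NMS-8352/L_NMS-1212 = (R_NMS-8352/R_NMS-1212)²(T_NMS-8352/T_NMS-1212)⁴ = (12.0)²(0.4835)⁴ = 7.872.
F_NMS-8352/F_NMS-1212 = (L_NMS-8352/L_NMS-1212)/(d_NMS-8352/d_NMS-1212)² = 7.872/(25.0)² = 0.01260.

0.0126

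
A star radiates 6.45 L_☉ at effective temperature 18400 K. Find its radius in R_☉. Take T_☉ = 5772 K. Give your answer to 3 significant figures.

0.250 R_☉

R/R_☉ = √(L/L_☉) / (T/T_☉)² = √(6.45) / (3.188)²
       = 2.540 / 10.16 = 0.2499.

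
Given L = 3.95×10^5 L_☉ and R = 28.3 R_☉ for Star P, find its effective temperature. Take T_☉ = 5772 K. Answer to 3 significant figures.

2.72×10^4 K

T/T_☉ = (L/L_☉)^(1/4) / (R/R_☉)^(1/2)
T = 5772 × (3.95×10^5)^(1/4) / √(28.3) = 5772 × 25.07 / 5.320 = 2.720×10^4 K.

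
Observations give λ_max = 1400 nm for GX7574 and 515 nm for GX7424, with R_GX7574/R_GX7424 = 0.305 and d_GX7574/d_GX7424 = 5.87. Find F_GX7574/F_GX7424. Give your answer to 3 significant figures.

Wien's law: T_GX7574/T_GX7424 = λ_GX7424/λ_GX7574 = 515/1400 = 0.3679.
L_GX7574/L_GX7424 = (R_GX7574/R_GX7424)²(T_GX7574/T_GX7424)⁴ = (0.305)²(0.3679)⁴ = 0.001703.
F_GX7574/F_GX7424 = (L_GX7574/L_GX7424)/(d_GX7574/d_GX7424)² = 0.001703/(5.87)² = 4.944×10^-5.

4.94×10^-5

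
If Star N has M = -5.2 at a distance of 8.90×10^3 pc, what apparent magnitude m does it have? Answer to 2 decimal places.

9.55

m = M + 5 log₁₀(d/10 pc) = -5.2 + 5 log₁₀(8.90×10^3/10)
  = -5.2 + 5 × 2.949 = -5.2 + 14.75 = 9.55.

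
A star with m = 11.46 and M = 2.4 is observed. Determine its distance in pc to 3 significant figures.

649 pc

m − M = 5 log₁₀(d/10 pc)
11.46 − (2.4) = 9.06 = 5 log₁₀(d/10)
d = 10 × 10^(9.06/5) = 10 × 10^1.812 = 648.6 pc.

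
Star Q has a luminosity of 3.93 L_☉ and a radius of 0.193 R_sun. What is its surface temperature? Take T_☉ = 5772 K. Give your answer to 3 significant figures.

T/T_☉ = (L/L_☉)^(1/4) / (R/R_☉)^(1/2)
T = 5772 × (3.93)^(1/4) / √(0.193) = 5772 × 1.408 / 0.4393 = 1.850×10^4 K.

1.85×10^4 K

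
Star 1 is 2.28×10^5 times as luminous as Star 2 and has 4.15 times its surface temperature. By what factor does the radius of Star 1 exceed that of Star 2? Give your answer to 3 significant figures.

L ∝ R²T⁴ gives R ∝ √L / T², so
R_1/R_2 = √(2.28×10^5) / (4.15)² = 477.5 / 17.22 = 27.72.

27.7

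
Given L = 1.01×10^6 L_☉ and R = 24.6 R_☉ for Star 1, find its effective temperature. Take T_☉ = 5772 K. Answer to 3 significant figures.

T/T_☉ = (L/L_☉)^(1/4) / (R/R_☉)^(1/2)
T = 5772 × (1.01×10^6)^(1/4) / √(24.6) = 5772 × 31.70 / 4.960 = 3.689×10^4 K.

3.69×10^4 K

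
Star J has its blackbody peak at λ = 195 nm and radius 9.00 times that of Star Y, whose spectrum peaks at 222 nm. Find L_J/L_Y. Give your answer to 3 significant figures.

136

Wien's law gives T ∝ 1/λ_max, so T_J/T_Y = λ_Y/λ_J = 222/195 = 1.138.
Then L ∝ R²T⁴ gives L_J/L_Y = (9.00)² × (1.138)⁴ = 81.00 × 1.680 = 136.1.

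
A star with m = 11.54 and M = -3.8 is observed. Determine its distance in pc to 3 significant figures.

m − M = 5 log₁₀(d/10 pc)
11.54 − (-3.8) = 15.34 = 5 log₁₀(d/10)
d = 10 × 10^(15.34/5) = 10 × 10^3.068 = 1.169×10^4 pc.

1.17×10^4 pc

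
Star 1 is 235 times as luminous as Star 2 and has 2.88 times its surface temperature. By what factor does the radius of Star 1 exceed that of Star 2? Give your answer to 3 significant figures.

1.85

L ∝ R²T⁴ gives R ∝ √L / T², so
R_1/R_2 = √(235) / (2.88)² = 15.33 / 8.294 = 1.848.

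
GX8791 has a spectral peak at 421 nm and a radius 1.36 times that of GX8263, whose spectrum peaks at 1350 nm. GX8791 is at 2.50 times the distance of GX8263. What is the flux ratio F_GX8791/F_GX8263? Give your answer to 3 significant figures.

Wien's law: T_GX8791/T_GX8263 = λ_GX8263/λ_GX8791 = 1350/421 = 3.207.
L_GX8791/L_GX8263 = (R_GX8791/R_GX8263)²(T_GX8791/T_GX8263)⁴ = (1.36)²(3.207)⁴ = 195.6.
F_GX8791/F_GX8263 = (L_GX8791/L_GX8263)/(d_GX8791/d_GX8263)² = 195.6/(2.50)² = 31.29.

31.3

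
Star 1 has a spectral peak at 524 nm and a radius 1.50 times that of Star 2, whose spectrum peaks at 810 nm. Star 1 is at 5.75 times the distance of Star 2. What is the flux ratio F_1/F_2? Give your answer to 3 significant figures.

Wien's law: T_1/T_2 = λ_2/λ_1 = 810/524 = 1.546.
L_1/L_2 = (R_1/R_2)²(T_1/T_2)⁴ = (1.50)²(1.546)⁴ = 12.85.
F_1/F_2 = (L_1/L_2)/(d_1/d_2)² = 12.85/(5.75)² = 0.3886.

0.389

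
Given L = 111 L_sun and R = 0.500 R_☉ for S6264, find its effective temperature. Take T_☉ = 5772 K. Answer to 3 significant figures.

2.65×10^4 K

T/T_☉ = (L/L_☉)^(1/4) / (R/R_☉)^(1/2)
T = 5772 × (111)^(1/4) / √(0.500) = 5772 × 3.246 / 0.7071 = 2.650×10^4 K.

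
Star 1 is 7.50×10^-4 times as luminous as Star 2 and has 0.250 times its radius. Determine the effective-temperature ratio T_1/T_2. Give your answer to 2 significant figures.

L ∝ R²T⁴ gives T ∝ (L/R²)^(1/4), so
T_1/T_2 = (7.50×10^-4 / 0.250²)^(1/4) = (0.01200)^(1/4) = 0.3310.

0.33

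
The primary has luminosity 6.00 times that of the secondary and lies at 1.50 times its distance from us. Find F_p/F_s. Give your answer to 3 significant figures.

2.67

F = L/(4πd²), so F_p/F_s = (L_p/L_s) / (d_p/d_s)²
= 6.00 / (1.50)² = 6.00 / 2.250 = 2.667.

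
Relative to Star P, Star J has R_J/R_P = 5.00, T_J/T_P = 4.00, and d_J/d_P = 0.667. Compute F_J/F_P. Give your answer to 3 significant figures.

L_J/L_P = (R_J/R_P)²(T_J/T_P)⁴ = (5.00)² × (4.00)⁴ = 6400.
F_J/F_P = (L_J/L_P)/(d_J/d_P)² = 6400 / (0.667)² = 1.439×10^4.

1.44×10^4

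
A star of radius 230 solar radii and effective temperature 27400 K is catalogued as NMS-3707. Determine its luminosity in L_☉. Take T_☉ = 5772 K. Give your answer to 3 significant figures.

2.69×10^7 L_☉

L/L_☉ = (R/R_☉)² (T/T_☉)⁴ = (230)² × (27400/5772)⁴
       = 5.290×10^4 × (4.747)⁴ = 5.290×10^4 × 507.8 = 2.686×10^7.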